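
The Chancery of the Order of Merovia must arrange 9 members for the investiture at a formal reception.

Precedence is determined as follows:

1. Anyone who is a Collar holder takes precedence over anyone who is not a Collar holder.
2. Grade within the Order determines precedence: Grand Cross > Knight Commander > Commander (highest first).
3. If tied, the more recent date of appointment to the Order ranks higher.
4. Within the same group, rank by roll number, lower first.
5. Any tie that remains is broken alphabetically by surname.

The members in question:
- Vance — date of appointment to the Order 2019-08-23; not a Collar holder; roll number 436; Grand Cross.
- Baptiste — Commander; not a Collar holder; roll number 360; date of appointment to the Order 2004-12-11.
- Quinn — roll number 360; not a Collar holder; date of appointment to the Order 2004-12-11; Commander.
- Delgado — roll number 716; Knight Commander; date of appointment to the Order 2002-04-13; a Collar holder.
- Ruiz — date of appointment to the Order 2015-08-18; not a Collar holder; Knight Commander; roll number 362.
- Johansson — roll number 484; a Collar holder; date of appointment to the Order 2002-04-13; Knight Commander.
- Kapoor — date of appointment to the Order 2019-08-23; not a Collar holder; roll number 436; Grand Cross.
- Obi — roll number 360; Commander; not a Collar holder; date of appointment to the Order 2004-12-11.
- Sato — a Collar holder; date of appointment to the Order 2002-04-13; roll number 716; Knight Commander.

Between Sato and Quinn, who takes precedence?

By the first rule: Johansson, Delgado and Sato (each a Collar holder); then Kapoor, Vance, Ruiz, Baptiste, Obi and Quinn (each not a Collar holder).
Johansson, Delgado and Sato are each Knight Commander, so the next rule applies.
Johansson, Delgado and Sato all have date of appointment to the Order 2002-04-13, so the next rule applies.
Among Johansson, Delgado and Sato, by roll number (lower first): Johansson (484) before Delgado and Sato (716).
Among Delgado and Sato, alphabetically by surname: Delgado before Sato.
Among Kapoor, Vance, Ruiz, Baptiste, Obi and Quinn, by grade within the Order: Kapoor and Vance (Grand Cross) before Ruiz (Knight Commander) before Baptiste, Obi and Quinn (Commander).
Kapoor and Vance both have date of appointment to the Order 2019-08-23, so the next rule applies.
Kapoor and Vance both have roll number 436, so the next rule applies.
Among Kapoor and Vance, alphabetically by surname: Kapoor before Vance.
Baptiste, Obi and Quinn all have date of appointment to the Order 2004-12-11, so the next rule applies.
Baptiste, Obi and Quinn all have roll number 360, so the next rule applies.
Among Baptiste, Obi and Quinn, alphabetically by surname: Baptiste before Obi before Quinn.
So Sato takes precedence.

Sato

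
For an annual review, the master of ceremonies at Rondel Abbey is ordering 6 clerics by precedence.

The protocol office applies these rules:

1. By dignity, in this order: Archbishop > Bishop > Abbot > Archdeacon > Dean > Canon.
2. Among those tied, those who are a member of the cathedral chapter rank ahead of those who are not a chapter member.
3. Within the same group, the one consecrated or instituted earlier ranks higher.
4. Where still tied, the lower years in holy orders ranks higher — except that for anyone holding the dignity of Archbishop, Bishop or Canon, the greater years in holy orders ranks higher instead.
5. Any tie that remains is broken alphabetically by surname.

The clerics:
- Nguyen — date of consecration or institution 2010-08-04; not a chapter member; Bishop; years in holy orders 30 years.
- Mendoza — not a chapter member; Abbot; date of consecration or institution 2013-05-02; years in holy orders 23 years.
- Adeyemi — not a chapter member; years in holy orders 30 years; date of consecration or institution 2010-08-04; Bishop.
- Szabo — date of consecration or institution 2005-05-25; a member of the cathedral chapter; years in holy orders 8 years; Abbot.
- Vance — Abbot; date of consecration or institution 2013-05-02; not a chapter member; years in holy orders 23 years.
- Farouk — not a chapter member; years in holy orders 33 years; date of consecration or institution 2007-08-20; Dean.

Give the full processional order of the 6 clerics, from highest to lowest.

By dignity: Adeyemi and Nguyen (Bishop); then Szabo, Mendoza and Vance (Abbot); then Farouk (Dean).
Adeyemi and Nguyen are each not a chapter member, so the next rule applies.
Adeyemi and Nguyen both have date of consecration or institution 2010-08-04, so the next rule applies.
Adeyemi and Nguyen both have years in holy orders 30 years, so the next rule applies.
Among Adeyemi and Nguyen, alphabetically by surname: Adeyemi before Nguyen.
Among Szabo, Mendoza and Vance, a member of the cathedral chapter before not a chapter member: Szabo (a member of the cathedral chapter) before Mendoza and Vance (not a chapter member).
Mendoza and Vance both have date of consecration or institution 2013-05-02, so the next rule applies.
Mendoza and Vance both have years in holy orders 23 years, so the next rule applies.
Among Mendoza and Vance, alphabetically by surname: Mendoza before Vance.
Full order: Adeyemi, Nguyen, Szabo, Mendoza, Vance, Farouk.

Adeyemi, Nguyen, Szabo, Mendoza, Vance, Farouk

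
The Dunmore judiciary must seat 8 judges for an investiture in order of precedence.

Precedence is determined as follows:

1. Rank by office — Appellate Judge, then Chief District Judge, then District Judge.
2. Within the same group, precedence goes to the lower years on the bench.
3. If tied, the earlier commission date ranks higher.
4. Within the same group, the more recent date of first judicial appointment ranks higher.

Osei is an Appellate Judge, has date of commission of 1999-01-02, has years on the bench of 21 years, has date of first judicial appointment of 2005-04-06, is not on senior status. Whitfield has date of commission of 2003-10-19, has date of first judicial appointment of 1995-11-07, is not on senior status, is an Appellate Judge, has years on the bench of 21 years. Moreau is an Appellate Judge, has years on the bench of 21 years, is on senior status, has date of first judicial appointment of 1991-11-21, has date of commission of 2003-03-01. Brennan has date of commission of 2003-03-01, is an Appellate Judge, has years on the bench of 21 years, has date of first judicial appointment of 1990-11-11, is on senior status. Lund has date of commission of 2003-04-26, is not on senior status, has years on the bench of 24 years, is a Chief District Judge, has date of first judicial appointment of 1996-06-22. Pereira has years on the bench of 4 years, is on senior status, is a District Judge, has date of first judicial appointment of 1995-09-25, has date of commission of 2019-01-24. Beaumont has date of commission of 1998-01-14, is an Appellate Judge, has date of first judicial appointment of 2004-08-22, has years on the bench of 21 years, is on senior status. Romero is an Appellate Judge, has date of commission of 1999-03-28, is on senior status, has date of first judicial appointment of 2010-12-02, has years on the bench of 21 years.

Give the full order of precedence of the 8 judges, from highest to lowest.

By office: Beaumont, Osei, Romero, Moreau, Brennan and Whitfield (Appellate Judge); then Lund (Chief District Judge); then Pereira (District Judge).
Beaumont, Osei, Romero, Moreau, Brennan and Whitfield all have years on the bench 21 years, so the next rule applies.
Among Beaumont, Osei, Romero, Moreau, Brennan and Whitfield, by date of commission (earlier first): Beaumont (1998-01-14) before Osei (1999-01-02) before Romero (1999-03-28) before Moreau and Brennan (2003-03-01) before Whitfield (2003-10-19).
Among Moreau and Brennan, by date of first judicial appointment (later first): Moreau (1991-11-21) before Brennan (1990-11-11).
Full order: Beaumont, Osei, Romero, Moreau, Brennan, Whitfield, Lund, Pereira.

Beaumont, Osei, Romero, Moreau, Brennan, Whitfield, Lund, Pereira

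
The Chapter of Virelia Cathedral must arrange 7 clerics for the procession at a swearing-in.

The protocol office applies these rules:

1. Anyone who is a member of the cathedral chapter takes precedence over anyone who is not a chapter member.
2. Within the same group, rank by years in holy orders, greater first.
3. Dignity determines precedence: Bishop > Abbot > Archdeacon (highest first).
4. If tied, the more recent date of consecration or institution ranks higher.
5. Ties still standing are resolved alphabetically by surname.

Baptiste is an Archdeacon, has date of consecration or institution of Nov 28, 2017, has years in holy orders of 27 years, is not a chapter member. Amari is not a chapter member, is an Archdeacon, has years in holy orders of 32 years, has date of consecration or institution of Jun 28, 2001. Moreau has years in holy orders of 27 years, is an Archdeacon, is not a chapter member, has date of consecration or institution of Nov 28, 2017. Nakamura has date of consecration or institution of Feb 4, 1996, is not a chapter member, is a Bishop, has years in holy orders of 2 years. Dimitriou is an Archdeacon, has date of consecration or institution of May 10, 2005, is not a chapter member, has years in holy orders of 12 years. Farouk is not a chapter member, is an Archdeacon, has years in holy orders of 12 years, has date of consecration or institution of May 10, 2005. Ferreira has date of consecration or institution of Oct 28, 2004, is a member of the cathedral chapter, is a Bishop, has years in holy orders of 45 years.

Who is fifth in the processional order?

By the first rule: Ferreira (a member of the cathedral chapter); then Amari, Baptiste, Moreau, Dimitriou, Farouk and Nakamura (each not a chapter member).
Among Amari, Baptiste, Moreau, Dimitriou, Farouk and Nakamura, by years in holy orders (higher first): Amari (32 years) before Baptiste and Moreau (27 years) before Dimitriou and Farouk (12 years) before Nakamura (2 years).
Baptiste and Moreau are each Archdeacon, so the next rule applies.
Baptiste and Moreau both have date of consecration or institution Nov 28, 2017, so the next rule applies.
Among Baptiste and Moreau, alphabetically by surname: Baptiste before Moreau.
Dimitriou and Farouk are each Archdeacon, so the next rule applies.
Dimitriou and Farouk both have date of consecration or institution May 10, 2005, so the next rule applies.
Among Dimitriou and Farouk, alphabetically by surname: Dimitriou before Farouk.
Order: Ferreira, Amari, Baptiste, Moreau, Dimitriou, Farouk, Nakamura.

Dimitriou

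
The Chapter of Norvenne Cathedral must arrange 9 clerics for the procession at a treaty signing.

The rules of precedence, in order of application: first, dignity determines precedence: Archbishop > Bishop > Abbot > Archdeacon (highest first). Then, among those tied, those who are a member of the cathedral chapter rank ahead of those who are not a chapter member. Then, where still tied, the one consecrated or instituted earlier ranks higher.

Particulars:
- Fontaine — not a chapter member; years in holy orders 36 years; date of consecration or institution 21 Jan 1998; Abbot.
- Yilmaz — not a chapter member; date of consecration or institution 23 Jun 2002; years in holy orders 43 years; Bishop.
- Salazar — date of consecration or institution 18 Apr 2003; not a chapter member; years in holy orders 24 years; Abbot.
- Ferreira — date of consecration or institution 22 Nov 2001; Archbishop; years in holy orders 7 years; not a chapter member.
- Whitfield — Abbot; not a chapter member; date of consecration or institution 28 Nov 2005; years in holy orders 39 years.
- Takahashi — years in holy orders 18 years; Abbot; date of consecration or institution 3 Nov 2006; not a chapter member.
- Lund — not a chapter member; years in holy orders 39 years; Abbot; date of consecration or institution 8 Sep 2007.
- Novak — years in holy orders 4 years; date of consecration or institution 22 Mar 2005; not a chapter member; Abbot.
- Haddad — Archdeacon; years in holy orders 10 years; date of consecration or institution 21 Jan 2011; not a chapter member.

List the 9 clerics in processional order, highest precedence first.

Ferreira, Yilmaz, Fontaine, Salazar, Novak, Whitfield, Takahashi, Lund, Haddad

By dignity: Ferreira (Archbishop); then Yilmaz (Bishop); then Fontaine, Salazar, Novak, Whitfield, Takahashi and Lund (Abbot); then Haddad (Archdeacon).
Fontaine, Salazar, Novak, Whitfield, Takahashi and Lund are each not a chapter member, so the next rule applies.
Among Fontaine, Salazar, Novak, Whitfield, Takahashi and Lund, by date of consecration or institution (earlier first): Fontaine (21 Jan 1998) before Salazar (18 Apr 2003) before Novak (22 Mar 2005) before Whitfield (28 Nov 2005) before Takahashi (3 Nov 2006) before Lund (8 Sep 2007).
Full order: Ferreira, Yilmaz, Fontaine, Salazar, Novak, Whitfield, Takahashi, Lund, Haddad.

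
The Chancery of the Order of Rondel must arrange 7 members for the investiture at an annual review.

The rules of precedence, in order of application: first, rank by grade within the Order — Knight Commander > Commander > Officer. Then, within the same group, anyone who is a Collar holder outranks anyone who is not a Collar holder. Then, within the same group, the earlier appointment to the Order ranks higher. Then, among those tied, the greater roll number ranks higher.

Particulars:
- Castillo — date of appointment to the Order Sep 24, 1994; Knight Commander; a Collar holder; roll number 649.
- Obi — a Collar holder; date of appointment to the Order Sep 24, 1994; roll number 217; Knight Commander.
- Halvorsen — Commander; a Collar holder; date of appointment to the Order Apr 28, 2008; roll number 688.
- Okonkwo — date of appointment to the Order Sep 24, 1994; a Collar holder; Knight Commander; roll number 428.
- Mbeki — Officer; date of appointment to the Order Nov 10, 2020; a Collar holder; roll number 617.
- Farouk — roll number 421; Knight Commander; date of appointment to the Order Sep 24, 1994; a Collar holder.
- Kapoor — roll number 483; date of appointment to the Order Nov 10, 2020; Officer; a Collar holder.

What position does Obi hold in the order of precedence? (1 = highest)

By grade within the Order: Castillo, Okonkwo, Farouk and Obi (Knight Commander); then Halvorsen (Commander); then Mbeki and Kapoor (Officer).
Castillo, Okonkwo, Farouk and Obi are each a Collar holder, so the next rule applies.
Castillo, Okonkwo, Farouk and Obi all have date of appointment to the Order Sep 24, 1994, so the next rule applies.
Among Castillo, Okonkwo, Farouk and Obi, by roll number (higher first): Castillo (649) before Okonkwo (428) before Farouk (421) before Obi (217).
Mbeki and Kapoor are each a Collar holder, so the next rule applies.
Mbeki and Kapoor both have date of appointment to the Order Nov 10, 2020, so the next rule applies.
Among Mbeki and Kapoor, by roll number (higher first): Mbeki (617) before Kapoor (483).
Order: Castillo, Okonkwo, Farouk, Obi, Halvorsen, Mbeki, Kapoor. So position 4.

4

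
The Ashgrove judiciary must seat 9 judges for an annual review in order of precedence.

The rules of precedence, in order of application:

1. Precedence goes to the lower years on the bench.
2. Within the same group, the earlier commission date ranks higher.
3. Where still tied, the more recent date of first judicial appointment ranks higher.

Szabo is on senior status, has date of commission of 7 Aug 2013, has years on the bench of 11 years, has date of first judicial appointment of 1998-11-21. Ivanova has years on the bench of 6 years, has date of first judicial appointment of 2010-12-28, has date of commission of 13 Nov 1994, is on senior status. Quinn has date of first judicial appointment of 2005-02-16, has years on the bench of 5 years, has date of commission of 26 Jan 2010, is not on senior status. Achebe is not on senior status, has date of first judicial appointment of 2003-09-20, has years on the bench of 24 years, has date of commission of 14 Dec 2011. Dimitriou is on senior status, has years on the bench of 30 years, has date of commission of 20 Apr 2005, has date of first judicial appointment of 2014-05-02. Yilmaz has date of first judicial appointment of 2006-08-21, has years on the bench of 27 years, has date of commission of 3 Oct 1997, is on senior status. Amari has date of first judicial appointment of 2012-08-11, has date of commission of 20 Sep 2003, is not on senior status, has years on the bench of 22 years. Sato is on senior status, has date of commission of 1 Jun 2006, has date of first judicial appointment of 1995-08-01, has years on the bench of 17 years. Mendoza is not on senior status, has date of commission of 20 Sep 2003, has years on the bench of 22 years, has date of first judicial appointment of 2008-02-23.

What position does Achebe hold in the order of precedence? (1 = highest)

By years on the bench (lower first): Quinn (5 years); then Ivanova (6 years); then Szabo (11 years); then Sato (17 years); then Amari and Mendoza (both 22 years); then Achebe (24 years); then Yilmaz (27 years); then Dimitriou (30 years).
Amari and Mendoza both have date of commission 20 Sep 2003, so the next rule applies.
Among Amari and Mendoza, by date of first judicial appointment (later first): Amari (2012-08-11) before Mendoza (2008-02-23).
Order: Quinn, Ivanova, Szabo, Sato, Amari, Mendoza, Achebe, Yilmaz, Dimitriou. So position 7.

7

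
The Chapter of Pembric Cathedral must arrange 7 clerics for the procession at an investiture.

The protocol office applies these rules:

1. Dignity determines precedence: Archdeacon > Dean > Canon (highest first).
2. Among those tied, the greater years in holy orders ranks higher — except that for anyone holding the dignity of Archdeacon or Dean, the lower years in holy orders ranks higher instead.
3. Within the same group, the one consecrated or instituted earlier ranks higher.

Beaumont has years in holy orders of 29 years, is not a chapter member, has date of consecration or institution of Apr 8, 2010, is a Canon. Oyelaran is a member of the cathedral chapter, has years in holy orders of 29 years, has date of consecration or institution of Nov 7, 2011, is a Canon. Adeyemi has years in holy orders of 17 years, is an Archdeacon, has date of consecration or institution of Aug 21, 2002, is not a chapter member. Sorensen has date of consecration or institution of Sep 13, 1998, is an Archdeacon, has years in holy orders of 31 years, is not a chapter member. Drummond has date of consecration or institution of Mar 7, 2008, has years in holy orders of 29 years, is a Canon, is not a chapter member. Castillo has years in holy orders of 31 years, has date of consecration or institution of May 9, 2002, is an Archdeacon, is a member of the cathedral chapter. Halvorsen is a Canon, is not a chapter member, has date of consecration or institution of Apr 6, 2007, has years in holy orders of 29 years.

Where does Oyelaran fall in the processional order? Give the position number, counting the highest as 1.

By dignity: Adeyemi, Sorensen and Castillo (Archdeacon); then Halvorsen, Drummond, Beaumont and Oyelaran (Canon).
Among Adeyemi, Sorensen and Castillo, by years in holy orders (lower first) (reversed rule for this group): Adeyemi (17 years) before Sorensen and Castillo (31 years).
Among Sorensen and Castillo, by date of consecration or institution (earlier first): Sorensen (Sep 13, 1998) before Castillo (May 9, 2002).
Halvorsen, Drummond, Beaumont and Oyelaran all have years in holy orders 29 years, so the next rule applies.
Among Halvorsen, Drummond, Beaumont and Oyelaran, by date of consecration or institution (earlier first): Halvorsen (Apr 6, 2007) before Drummond (Mar 7, 2008) before Beaumont (Apr 8, 2010) before Oyelaran (Nov 7, 2011).
Order: Adeyemi, Sorensen, Castillo, Halvorsen, Drummond, Beaumont, Oyelaran. So position 7.

7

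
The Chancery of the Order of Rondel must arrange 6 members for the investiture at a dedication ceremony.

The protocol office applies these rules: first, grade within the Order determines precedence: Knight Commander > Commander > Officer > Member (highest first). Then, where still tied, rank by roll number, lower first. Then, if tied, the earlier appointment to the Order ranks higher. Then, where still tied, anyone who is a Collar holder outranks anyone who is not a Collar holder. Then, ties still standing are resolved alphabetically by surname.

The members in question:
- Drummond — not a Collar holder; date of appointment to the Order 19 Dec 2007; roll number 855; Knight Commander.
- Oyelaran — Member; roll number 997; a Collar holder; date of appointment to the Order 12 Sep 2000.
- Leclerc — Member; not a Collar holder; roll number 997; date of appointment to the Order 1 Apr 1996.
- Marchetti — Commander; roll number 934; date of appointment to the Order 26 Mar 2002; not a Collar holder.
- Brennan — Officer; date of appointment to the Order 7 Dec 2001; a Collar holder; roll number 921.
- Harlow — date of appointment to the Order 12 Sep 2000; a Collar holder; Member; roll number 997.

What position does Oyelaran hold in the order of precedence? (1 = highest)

By grade within the Order: Drummond (Knight Commander); then Marchetti (Commander); then Brennan (Officer); then Leclerc, Harlow and Oyelaran (Member).
Leclerc, Harlow and Oyelaran all have roll number 997, so the next rule applies.
Among Leclerc, Harlow and Oyelaran, by date of appointment to the Order (earlier first): Leclerc (1 Apr 1996) before Harlow and Oyelaran (12 Sep 2000).
Harlow and Oyelaran are each a Collar holder, so the next rule applies.
Among Harlow and Oyelaran, alphabetically by surname: Harlow before Oyelaran.
Order: Drummond, Marchetti, Brennan, Leclerc, Harlow, Oyelaran. So position 6.

6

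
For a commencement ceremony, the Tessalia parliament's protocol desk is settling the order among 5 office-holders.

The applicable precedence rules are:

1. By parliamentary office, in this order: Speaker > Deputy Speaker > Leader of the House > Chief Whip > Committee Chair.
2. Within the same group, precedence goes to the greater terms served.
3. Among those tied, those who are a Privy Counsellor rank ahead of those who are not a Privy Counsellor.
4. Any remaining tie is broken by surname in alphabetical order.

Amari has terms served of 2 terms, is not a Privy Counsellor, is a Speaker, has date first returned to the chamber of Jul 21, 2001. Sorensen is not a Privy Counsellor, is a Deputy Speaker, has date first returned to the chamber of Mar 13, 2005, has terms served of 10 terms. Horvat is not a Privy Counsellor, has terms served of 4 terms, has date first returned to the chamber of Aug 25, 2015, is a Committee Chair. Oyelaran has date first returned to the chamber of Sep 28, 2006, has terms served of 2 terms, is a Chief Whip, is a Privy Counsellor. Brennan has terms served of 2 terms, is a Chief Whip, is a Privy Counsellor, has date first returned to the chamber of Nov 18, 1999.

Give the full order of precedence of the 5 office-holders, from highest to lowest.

Amari, Sorensen, Brennan, Oyelaran, Horvat

By parliamentary office: Amari (Speaker); then Sorensen (Deputy Speaker); then Brennan and Oyelaran (Chief Whip); then Horvat (Committee Chair).
Brennan and Oyelaran both have terms served 2 terms, so the next rule applies.
Brennan and Oyelaran are each a Privy Counsellor, so the next rule applies.
Among Brennan and Oyelaran, alphabetically by surname: Brennan before Oyelaran.
Full order: Amari, Sorensen, Brennan, Oyelaran, Horvat.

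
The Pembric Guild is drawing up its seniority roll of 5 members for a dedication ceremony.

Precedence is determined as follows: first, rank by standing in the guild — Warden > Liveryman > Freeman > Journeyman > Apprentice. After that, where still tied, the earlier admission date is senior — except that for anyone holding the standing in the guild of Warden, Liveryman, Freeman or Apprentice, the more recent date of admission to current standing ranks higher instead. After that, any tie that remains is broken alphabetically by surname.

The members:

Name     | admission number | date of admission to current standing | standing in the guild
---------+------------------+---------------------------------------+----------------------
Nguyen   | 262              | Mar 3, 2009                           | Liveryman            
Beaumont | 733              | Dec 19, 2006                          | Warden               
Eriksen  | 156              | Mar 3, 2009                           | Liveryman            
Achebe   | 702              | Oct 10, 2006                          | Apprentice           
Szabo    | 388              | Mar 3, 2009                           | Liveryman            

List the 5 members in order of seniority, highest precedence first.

Beaumont, Eriksen, Nguyen, Szabo, Achebe

By standing in the guild: Beaumont (Warden); then Eriksen, Nguyen and Szabo (Liveryman); then Achebe (Apprentice).
Eriksen, Nguyen and Szabo all have date of admission to current standing Mar 3, 2009, so the next rule applies.
Among Eriksen, Nguyen and Szabo, alphabetically by surname: Eriksen before Nguyen before Szabo.
Full order: Beaumont, Eriksen, Nguyen, Szabo, Achebe.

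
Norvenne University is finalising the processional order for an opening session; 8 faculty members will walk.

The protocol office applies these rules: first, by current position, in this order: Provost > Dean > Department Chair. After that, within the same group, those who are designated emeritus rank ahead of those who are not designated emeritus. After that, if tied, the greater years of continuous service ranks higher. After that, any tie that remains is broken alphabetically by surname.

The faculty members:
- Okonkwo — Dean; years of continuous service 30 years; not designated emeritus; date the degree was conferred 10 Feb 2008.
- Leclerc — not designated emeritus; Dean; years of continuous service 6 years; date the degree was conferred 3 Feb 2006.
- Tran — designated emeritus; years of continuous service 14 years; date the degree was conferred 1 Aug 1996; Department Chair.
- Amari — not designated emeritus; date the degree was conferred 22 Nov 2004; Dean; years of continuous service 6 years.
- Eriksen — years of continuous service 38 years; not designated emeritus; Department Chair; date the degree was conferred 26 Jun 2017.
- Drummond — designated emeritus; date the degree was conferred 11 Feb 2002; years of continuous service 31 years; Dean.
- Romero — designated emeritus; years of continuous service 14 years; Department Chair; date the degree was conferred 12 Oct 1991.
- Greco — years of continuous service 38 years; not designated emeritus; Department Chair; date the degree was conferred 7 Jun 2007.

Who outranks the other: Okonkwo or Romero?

By current position: Drummond, Okonkwo, Amari and Leclerc (Dean); then Romero, Tran, Eriksen and Greco (Department Chair).
Among Drummond, Okonkwo, Amari and Leclerc, designated emeritus before not designated emeritus: Drummond (designated emeritus) before Okonkwo, Amari and Leclerc (not designated emeritus).
Among Okonkwo, Amari and Leclerc, by years of continuous service (higher first): Okonkwo (30 years) before Amari and Leclerc (6 years).
Among Amari and Leclerc, alphabetically by surname: Amari before Leclerc.
Among Romero, Tran, Eriksen and Greco, designated emeritus before not designated emeritus: Romero and Tran (designated emeritus) before Eriksen and Greco (not designated emeritus).
Romero and Tran both have years of continuous service 14 years, so the next rule applies.
Among Romero and Tran, alphabetically by surname: Romero before Tran.
Eriksen and Greco both have years of continuous service 38 years, so the next rule applies.
Among Eriksen and Greco, alphabetically by surname: Eriksen before Greco.
So Okonkwo takes precedence.

Okonkwo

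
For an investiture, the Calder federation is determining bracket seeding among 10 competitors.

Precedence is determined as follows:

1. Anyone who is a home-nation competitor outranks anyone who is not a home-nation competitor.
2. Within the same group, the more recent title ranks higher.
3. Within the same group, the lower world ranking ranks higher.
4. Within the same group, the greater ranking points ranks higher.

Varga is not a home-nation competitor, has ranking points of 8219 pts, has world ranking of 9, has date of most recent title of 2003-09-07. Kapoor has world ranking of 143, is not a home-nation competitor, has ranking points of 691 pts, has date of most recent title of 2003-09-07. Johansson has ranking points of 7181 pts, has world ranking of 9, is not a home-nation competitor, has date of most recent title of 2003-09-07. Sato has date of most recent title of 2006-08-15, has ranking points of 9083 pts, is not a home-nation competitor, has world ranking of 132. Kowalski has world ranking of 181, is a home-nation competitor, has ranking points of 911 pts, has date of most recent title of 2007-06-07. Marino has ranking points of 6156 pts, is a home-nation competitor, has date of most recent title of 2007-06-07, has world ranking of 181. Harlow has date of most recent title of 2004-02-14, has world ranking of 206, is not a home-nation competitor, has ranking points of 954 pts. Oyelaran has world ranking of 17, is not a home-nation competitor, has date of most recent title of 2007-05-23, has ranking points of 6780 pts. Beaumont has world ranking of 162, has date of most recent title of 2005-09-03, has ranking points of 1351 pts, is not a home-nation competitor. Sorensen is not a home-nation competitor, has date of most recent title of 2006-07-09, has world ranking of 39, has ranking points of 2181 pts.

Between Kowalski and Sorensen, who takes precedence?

Kowalski

By the first rule: Marino and Kowalski (both a home-nation competitor); then Oyelaran, Sato, Sorensen, Beaumont, Harlow, Varga, Johansson and Kapoor (each not a home-nation competitor).
Marino and Kowalski both have date of most recent title 2007-06-07, so the next rule applies.
Marino and Kowalski both have world ranking 181, so the next rule applies.
Among Marino and Kowalski, by ranking points (higher first): Marino (6156 pts) before Kowalski (911 pts).
Among Oyelaran, Sato, Sorensen, Beaumont, Harlow, Varga, Johansson and Kapoor, by date of most recent title (later first): Oyelaran (2007-05-23) before Sato (2006-08-15) before Sorensen (2006-07-09) before Beaumont (2005-09-03) before Harlow (2004-02-14) before Varga, Johansson and Kapoor (2003-09-07).
Among Varga, Johansson and Kapoor, by world ranking (lower first): Varga and Johansson (9) before Kapoor (143).
Among Varga and Johansson, by ranking points (higher first): Varga (8219 pts) before Johansson (7181 pts).
So Kowalski takes precedence.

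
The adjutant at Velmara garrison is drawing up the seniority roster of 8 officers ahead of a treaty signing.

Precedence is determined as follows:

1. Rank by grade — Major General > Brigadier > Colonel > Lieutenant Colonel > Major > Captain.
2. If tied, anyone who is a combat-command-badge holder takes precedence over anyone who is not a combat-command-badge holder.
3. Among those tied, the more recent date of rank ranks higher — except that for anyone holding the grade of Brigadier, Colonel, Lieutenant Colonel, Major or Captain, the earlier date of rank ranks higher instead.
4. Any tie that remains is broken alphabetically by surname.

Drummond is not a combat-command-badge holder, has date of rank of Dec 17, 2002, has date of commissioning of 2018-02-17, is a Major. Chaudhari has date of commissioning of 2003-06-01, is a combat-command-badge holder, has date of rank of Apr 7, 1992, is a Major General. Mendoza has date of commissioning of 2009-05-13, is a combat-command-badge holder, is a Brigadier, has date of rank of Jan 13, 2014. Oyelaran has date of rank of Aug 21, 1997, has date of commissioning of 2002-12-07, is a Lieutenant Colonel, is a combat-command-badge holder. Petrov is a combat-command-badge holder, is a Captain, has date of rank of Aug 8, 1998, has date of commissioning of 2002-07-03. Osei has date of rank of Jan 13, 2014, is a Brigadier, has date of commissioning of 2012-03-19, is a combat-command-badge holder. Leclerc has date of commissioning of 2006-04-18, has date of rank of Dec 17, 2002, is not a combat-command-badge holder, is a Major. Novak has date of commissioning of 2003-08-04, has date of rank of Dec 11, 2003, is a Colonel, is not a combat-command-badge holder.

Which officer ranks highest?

Chaudhari

By grade: Chaudhari (Major General); then Mendoza and Osei (Brigadier); then Novak (Colonel); then Oyelaran (Lieutenant Colonel); then Drummond and Leclerc (Major); then Petrov (Captain).
Mendoza and Osei are each a combat-command-badge holder, so the next rule applies.
Mendoza and Osei both have date of rank Jan 13, 2014, so the next rule applies.
Among Mendoza and Osei, alphabetically by surname: Mendoza before Osei.
Drummond and Leclerc are each not a combat-command-badge holder, so the next rule applies.
Drummond and Leclerc both have date of rank Dec 17, 2002, so the next rule applies.
Among Drummond and Leclerc, alphabetically by surname: Drummond before Leclerc.
Order: Chaudhari, Mendoza, Osei, Novak, Oyelaran, Drummond, Leclerc, Petrov.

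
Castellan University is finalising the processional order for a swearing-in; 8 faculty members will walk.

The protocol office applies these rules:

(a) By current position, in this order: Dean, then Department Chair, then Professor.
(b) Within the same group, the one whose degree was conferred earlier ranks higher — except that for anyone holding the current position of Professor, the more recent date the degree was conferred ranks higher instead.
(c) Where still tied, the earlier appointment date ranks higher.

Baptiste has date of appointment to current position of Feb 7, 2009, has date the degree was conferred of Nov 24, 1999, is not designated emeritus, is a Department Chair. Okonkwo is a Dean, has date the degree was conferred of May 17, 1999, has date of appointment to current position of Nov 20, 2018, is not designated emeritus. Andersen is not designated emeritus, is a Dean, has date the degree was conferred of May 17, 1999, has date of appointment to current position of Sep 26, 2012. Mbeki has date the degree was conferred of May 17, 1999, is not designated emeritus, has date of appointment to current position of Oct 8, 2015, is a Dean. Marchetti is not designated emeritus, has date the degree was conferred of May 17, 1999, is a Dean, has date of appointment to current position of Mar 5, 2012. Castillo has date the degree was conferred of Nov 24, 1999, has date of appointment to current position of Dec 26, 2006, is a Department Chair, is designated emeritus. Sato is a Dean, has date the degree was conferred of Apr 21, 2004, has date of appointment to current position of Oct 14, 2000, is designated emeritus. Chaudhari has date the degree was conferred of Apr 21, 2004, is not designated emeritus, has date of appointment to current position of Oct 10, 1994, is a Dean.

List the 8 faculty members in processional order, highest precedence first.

Marchetti, Andersen, Mbeki, Okonkwo, Chaudhari, Sato, Castillo, Baptiste

By current position: Marchetti, Andersen, Mbeki, Okonkwo, Chaudhari and Sato (Dean); then Castillo and Baptiste (Department Chair).
Among Marchetti, Andersen, Mbeki, Okonkwo, Chaudhari and Sato, by date the degree was conferred (earlier first): Marchetti, Andersen, Mbeki and Okonkwo (May 17, 1999) before Chaudhari and Sato (Apr 21, 2004).
Among Marchetti, Andersen, Mbeki and Okonkwo, by date of appointment to current position (earlier first): Marchetti (Mar 5, 2012) before Andersen (Sep 26, 2012) before Mbeki (Oct 8, 2015) before Okonkwo (Nov 20, 2018).
Among Chaudhari and Sato, by date of appointment to current position (earlier first): Chaudhari (Oct 10, 1994) before Sato (Oct 14, 2000).
Castillo and Baptiste both have date the degree was conferred Nov 24, 1999, so the next rule applies.
Among Castillo and Baptiste, by date of appointment to current position (earlier first): Castillo (Dec 26, 2006) before Baptiste (Feb 7, 2009).
Full order: Marchetti, Andersen, Mbeki, Okonkwo, Chaudhari, Sato, Castillo, Baptiste.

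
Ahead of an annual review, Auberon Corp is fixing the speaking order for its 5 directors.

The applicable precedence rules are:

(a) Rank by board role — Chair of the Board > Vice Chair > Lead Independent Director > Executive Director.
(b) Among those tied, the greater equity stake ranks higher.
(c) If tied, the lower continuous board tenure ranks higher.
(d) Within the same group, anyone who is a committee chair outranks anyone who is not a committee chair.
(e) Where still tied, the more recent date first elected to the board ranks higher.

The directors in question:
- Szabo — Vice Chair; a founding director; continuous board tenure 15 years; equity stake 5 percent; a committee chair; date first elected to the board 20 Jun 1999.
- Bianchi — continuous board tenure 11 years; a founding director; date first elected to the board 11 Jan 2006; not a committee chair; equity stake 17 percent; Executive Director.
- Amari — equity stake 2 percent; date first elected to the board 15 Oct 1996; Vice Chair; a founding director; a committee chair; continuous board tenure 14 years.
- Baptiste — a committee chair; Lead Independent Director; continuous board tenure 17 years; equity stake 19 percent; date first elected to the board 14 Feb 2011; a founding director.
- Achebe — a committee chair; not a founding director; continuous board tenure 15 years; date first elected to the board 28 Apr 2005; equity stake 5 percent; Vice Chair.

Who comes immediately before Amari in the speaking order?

By board role: Achebe, Szabo and Amari (Vice Chair); then Baptiste (Lead Independent Director); then Bianchi (Executive Director).
Among Achebe, Szabo and Amari, by equity stake (higher first): Achebe and Szabo (5 percent) before Amari (2 percent).
Achebe and Szabo both have continuous board tenure 15 years, so the next rule applies.
Achebe and Szabo are each a committee chair, so the next rule applies.
Among Achebe and Szabo, by date first elected to the board (later first): Achebe (28 Apr 2005) before Szabo (20 Jun 1999).
Order: Achebe, Szabo, Amari, Baptiste, Bianchi.

Szabo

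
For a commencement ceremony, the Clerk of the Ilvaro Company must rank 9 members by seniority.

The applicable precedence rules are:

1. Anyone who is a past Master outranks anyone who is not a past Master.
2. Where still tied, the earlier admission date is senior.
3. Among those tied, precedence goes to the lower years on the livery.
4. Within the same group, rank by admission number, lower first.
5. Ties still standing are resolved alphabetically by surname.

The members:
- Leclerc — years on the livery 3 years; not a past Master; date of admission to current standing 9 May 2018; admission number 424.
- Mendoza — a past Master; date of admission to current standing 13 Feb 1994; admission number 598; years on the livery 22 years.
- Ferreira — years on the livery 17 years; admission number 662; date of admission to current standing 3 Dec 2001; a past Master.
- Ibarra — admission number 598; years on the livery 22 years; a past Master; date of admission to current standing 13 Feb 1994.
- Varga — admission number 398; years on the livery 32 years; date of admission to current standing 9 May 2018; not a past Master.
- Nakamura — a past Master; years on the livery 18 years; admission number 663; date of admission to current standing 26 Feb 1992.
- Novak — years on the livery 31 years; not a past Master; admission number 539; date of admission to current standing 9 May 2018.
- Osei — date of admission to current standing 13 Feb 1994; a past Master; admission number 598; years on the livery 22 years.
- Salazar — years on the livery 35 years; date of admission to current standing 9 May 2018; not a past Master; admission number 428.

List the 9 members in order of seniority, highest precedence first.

Nakamura, Ibarra, Mendoza, Osei, Ferreira, Leclerc, Novak, Varga, Salazar

By the first rule: Nakamura, Ibarra, Mendoza, Osei and Ferreira (each a past Master); then Leclerc, Novak, Varga and Salazar (each not a past Master).
Among Nakamura, Ibarra, Mendoza, Osei and Ferreira, by date of admission to current standing (earlier first): Nakamura (26 Feb 1992) before Ibarra, Mendoza and Osei (13 Feb 1994) before Ferreira (3 Dec 2001).
Ibarra, Mendoza and Osei all have years on the livery 22 years, so the next rule applies.
Ibarra, Mendoza and Osei all have admission number 598, so the next rule applies.
Among Ibarra, Mendoza and Osei, alphabetically by surname: Ibarra before Mendoza before Osei.
Leclerc, Novak, Varga and Salazar all have date of admission to current standing 9 May 2018, so the next rule applies.
Among Leclerc, Novak, Varga and Salazar, by years on the livery (lower first): Leclerc (3 years) before Novak (31 years) before Varga (32 years) before Salazar (35 years).
Full order: Nakamura, Ibarra, Mendoza, Osei, Ferreira, Leclerc, Novak, Varga, Salazar.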